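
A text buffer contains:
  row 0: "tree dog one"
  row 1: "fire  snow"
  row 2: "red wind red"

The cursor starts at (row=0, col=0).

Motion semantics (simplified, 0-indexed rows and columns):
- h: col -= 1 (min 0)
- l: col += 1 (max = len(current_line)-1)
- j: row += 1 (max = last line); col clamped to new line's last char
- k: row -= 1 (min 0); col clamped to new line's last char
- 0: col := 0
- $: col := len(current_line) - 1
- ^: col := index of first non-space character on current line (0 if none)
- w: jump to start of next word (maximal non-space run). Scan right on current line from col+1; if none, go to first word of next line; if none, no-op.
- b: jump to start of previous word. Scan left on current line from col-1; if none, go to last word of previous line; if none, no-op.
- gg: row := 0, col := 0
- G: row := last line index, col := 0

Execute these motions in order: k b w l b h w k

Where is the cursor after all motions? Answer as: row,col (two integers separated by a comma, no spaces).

After 1 (k): row=0 col=0 char='t'
After 2 (b): row=0 col=0 char='t'
After 3 (w): row=0 col=5 char='d'
After 4 (l): row=0 col=6 char='o'
After 5 (b): row=0 col=5 char='d'
After 6 (h): row=0 col=4 char='_'
After 7 (w): row=0 col=5 char='d'
After 8 (k): row=0 col=5 char='d'

Answer: 0,5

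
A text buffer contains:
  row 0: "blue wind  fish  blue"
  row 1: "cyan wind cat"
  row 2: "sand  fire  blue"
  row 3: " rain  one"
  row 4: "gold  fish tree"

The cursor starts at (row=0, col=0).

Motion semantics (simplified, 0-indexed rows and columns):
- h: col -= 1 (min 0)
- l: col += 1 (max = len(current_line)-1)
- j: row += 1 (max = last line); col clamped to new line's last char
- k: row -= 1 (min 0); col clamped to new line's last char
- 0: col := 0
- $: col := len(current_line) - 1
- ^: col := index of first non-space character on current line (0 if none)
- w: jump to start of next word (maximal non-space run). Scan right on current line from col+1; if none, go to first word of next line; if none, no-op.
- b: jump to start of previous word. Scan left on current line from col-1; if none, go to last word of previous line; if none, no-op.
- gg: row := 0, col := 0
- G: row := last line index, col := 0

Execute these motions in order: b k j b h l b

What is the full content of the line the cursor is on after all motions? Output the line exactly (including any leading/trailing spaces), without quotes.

After 1 (b): row=0 col=0 char='b'
After 2 (k): row=0 col=0 char='b'
After 3 (j): row=1 col=0 char='c'
After 4 (b): row=0 col=17 char='b'
After 5 (h): row=0 col=16 char='_'
After 6 (l): row=0 col=17 char='b'
After 7 (b): row=0 col=11 char='f'

Answer: blue wind  fish  blue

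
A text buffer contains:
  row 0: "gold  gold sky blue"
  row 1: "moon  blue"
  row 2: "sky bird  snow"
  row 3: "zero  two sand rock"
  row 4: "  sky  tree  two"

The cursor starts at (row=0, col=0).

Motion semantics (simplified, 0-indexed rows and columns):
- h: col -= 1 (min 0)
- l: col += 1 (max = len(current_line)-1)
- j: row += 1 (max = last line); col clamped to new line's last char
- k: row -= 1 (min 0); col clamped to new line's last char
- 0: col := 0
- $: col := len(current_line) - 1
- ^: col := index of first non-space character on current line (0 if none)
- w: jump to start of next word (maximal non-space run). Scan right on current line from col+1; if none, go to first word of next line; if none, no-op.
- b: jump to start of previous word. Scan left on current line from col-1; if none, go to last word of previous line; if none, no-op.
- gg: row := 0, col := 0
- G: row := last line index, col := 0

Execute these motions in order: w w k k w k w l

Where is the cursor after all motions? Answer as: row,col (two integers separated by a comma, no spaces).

After 1 (w): row=0 col=6 char='g'
After 2 (w): row=0 col=11 char='s'
After 3 (k): row=0 col=11 char='s'
After 4 (k): row=0 col=11 char='s'
After 5 (w): row=0 col=15 char='b'
After 6 (k): row=0 col=15 char='b'
After 7 (w): row=1 col=0 char='m'
After 8 (l): row=1 col=1 char='o'

Answer: 1,1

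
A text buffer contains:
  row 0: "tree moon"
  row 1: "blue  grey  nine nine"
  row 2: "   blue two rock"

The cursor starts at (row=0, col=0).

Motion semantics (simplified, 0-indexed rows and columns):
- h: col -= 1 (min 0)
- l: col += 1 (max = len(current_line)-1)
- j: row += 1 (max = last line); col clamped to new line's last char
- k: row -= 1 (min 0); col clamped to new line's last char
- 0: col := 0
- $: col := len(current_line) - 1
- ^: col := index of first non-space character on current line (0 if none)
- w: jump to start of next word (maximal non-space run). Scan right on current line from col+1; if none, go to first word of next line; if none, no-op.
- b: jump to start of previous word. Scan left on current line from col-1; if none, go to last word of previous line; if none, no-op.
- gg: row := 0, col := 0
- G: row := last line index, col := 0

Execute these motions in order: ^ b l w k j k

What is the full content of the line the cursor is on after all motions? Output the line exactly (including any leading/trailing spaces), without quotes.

After 1 (^): row=0 col=0 char='t'
After 2 (b): row=0 col=0 char='t'
After 3 (l): row=0 col=1 char='r'
After 4 (w): row=0 col=5 char='m'
After 5 (k): row=0 col=5 char='m'
After 6 (j): row=1 col=5 char='_'
After 7 (k): row=0 col=5 char='m'

Answer: tree moon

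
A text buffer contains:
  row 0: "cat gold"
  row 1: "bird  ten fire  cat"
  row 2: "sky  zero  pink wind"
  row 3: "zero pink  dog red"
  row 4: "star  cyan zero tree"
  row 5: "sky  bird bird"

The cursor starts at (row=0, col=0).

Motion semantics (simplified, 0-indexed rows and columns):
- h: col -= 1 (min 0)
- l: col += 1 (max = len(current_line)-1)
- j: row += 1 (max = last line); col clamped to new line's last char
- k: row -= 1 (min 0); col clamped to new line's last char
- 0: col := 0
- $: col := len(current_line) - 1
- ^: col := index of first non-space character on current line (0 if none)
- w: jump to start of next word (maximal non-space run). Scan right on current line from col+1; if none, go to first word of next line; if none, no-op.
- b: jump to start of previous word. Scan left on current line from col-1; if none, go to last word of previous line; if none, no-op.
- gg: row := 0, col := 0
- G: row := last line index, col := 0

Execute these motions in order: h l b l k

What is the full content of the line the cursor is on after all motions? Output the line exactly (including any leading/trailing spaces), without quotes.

After 1 (h): row=0 col=0 char='c'
After 2 (l): row=0 col=1 char='a'
After 3 (b): row=0 col=0 char='c'
After 4 (l): row=0 col=1 char='a'
After 5 (k): row=0 col=1 char='a'

Answer: cat gold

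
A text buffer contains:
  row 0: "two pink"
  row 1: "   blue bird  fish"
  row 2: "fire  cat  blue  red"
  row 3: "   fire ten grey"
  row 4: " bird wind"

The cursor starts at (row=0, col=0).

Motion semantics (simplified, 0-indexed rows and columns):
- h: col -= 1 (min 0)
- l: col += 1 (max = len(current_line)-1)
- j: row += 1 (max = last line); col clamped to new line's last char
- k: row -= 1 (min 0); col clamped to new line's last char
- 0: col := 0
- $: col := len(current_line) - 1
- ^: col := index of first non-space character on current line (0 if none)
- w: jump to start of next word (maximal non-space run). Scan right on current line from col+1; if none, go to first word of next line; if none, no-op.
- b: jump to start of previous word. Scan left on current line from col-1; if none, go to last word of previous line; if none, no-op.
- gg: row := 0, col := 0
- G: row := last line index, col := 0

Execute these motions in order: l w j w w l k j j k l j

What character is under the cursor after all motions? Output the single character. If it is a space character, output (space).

Answer: t

Derivation:
After 1 (l): row=0 col=1 char='w'
After 2 (w): row=0 col=4 char='p'
After 3 (j): row=1 col=4 char='l'
After 4 (w): row=1 col=8 char='b'
After 5 (w): row=1 col=14 char='f'
After 6 (l): row=1 col=15 char='i'
After 7 (k): row=0 col=7 char='k'
After 8 (j): row=1 col=7 char='_'
After 9 (j): row=2 col=7 char='a'
After 10 (k): row=1 col=7 char='_'
After 11 (l): row=1 col=8 char='b'
After 12 (j): row=2 col=8 char='t'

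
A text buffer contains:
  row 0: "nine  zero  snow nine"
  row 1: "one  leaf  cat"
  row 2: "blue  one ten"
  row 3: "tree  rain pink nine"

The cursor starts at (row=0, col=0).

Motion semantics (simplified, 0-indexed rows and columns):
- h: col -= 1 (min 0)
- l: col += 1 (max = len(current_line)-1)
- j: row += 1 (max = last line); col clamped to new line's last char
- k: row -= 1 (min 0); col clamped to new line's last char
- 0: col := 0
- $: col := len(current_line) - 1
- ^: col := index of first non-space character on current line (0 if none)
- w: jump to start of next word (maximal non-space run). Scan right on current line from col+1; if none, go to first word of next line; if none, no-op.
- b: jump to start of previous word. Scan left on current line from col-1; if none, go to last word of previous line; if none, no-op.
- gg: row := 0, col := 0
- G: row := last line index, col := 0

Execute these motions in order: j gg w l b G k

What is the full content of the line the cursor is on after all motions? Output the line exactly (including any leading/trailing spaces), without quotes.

Answer: blue  one ten

Derivation:
After 1 (j): row=1 col=0 char='o'
After 2 (gg): row=0 col=0 char='n'
After 3 (w): row=0 col=6 char='z'
After 4 (l): row=0 col=7 char='e'
After 5 (b): row=0 col=6 char='z'
After 6 (G): row=3 col=0 char='t'
After 7 (k): row=2 col=0 char='b'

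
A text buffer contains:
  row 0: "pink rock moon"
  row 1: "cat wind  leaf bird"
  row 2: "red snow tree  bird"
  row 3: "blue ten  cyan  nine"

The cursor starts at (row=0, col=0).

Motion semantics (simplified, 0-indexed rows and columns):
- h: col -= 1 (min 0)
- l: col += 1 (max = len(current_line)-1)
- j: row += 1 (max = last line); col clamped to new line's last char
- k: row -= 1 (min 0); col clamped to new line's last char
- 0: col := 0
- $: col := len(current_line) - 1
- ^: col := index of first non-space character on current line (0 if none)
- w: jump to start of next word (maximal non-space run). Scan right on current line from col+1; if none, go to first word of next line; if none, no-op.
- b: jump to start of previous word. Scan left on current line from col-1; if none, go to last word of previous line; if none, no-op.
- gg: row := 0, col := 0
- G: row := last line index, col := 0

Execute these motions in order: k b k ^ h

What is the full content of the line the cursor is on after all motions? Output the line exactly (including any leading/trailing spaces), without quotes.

Answer: pink rock moon

Derivation:
After 1 (k): row=0 col=0 char='p'
After 2 (b): row=0 col=0 char='p'
After 3 (k): row=0 col=0 char='p'
After 4 (^): row=0 col=0 char='p'
After 5 (h): row=0 col=0 char='p'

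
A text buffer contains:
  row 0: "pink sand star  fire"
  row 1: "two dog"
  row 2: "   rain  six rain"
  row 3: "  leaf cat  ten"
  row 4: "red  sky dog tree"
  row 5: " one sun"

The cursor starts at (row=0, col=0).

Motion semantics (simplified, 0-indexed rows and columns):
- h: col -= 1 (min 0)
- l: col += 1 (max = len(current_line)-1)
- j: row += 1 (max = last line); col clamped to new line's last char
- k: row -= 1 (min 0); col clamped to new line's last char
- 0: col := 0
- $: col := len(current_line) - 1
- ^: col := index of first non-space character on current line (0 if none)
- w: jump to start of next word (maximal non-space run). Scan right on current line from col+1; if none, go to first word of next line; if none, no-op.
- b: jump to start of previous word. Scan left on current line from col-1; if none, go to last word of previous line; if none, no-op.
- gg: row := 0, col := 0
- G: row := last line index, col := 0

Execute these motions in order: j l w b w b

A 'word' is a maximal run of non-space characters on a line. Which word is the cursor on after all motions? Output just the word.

After 1 (j): row=1 col=0 char='t'
After 2 (l): row=1 col=1 char='w'
After 3 (w): row=1 col=4 char='d'
After 4 (b): row=1 col=0 char='t'
After 5 (w): row=1 col=4 char='d'
After 6 (b): row=1 col=0 char='t'

Answer: two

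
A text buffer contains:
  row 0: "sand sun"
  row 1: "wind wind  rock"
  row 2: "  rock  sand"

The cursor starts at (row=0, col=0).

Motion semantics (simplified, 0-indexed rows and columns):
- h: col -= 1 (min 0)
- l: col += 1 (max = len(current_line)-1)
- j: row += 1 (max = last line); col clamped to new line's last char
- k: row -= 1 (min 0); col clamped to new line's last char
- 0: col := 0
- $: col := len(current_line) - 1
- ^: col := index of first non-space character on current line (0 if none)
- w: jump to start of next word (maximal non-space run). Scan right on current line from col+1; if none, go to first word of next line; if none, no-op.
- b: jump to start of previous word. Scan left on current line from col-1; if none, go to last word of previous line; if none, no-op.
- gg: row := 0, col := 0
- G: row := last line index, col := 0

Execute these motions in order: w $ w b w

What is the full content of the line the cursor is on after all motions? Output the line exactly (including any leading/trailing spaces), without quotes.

After 1 (w): row=0 col=5 char='s'
After 2 ($): row=0 col=7 char='n'
After 3 (w): row=1 col=0 char='w'
After 4 (b): row=0 col=5 char='s'
After 5 (w): row=1 col=0 char='w'

Answer: wind wind  rock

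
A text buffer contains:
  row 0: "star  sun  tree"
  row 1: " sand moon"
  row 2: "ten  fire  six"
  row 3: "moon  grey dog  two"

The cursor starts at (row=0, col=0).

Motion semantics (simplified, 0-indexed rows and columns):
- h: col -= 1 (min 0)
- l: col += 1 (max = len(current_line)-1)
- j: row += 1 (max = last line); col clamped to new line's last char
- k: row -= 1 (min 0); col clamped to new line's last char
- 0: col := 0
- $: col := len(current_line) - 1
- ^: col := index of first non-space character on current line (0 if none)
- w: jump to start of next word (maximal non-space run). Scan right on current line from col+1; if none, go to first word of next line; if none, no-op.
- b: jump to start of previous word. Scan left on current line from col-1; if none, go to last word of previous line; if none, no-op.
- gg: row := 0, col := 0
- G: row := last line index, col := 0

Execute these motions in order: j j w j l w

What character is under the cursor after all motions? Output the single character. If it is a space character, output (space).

Answer: d

Derivation:
After 1 (j): row=1 col=0 char='_'
After 2 (j): row=2 col=0 char='t'
After 3 (w): row=2 col=5 char='f'
After 4 (j): row=3 col=5 char='_'
After 5 (l): row=3 col=6 char='g'
After 6 (w): row=3 col=11 char='d'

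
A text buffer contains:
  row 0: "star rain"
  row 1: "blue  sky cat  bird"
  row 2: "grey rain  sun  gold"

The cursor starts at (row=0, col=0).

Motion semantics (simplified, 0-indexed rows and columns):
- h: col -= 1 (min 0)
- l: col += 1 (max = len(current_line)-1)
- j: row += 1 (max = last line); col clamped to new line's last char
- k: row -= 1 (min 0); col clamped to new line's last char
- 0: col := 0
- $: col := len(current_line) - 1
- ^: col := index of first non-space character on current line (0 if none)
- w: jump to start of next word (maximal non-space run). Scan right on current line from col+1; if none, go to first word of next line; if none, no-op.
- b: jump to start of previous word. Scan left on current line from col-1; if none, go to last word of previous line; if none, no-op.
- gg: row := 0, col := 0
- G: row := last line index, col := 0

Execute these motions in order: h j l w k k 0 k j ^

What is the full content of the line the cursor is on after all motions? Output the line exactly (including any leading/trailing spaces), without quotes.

After 1 (h): row=0 col=0 char='s'
After 2 (j): row=1 col=0 char='b'
After 3 (l): row=1 col=1 char='l'
After 4 (w): row=1 col=6 char='s'
After 5 (k): row=0 col=6 char='a'
After 6 (k): row=0 col=6 char='a'
After 7 (0): row=0 col=0 char='s'
After 8 (k): row=0 col=0 char='s'
After 9 (j): row=1 col=0 char='b'
After 10 (^): row=1 col=0 char='b'

Answer: blue  sky cat  bird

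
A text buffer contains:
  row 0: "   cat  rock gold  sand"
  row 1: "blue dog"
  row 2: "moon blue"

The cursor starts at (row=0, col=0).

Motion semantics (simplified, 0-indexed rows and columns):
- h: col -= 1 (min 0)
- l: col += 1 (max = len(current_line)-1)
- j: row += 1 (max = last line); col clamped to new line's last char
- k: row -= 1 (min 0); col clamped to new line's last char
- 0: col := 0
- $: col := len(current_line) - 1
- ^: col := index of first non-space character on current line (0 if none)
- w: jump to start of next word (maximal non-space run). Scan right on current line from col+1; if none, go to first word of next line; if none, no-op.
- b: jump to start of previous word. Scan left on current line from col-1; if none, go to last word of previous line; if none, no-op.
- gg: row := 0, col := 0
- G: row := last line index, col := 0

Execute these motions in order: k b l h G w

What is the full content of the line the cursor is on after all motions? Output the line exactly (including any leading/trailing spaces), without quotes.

After 1 (k): row=0 col=0 char='_'
After 2 (b): row=0 col=0 char='_'
After 3 (l): row=0 col=1 char='_'
After 4 (h): row=0 col=0 char='_'
After 5 (G): row=2 col=0 char='m'
After 6 (w): row=2 col=5 char='b'

Answer: moon blue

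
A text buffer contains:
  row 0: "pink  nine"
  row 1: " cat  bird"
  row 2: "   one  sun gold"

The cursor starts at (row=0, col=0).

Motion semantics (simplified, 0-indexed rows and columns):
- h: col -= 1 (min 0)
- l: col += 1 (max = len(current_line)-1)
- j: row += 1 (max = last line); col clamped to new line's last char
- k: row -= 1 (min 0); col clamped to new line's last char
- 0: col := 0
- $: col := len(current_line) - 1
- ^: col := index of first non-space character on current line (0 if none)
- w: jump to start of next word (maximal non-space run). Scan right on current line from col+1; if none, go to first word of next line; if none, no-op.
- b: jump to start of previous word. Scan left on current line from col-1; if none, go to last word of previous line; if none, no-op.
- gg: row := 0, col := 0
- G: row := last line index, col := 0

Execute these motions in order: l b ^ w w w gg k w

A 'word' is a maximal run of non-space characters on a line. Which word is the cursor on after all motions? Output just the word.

Answer: nine

Derivation:
After 1 (l): row=0 col=1 char='i'
After 2 (b): row=0 col=0 char='p'
After 3 (^): row=0 col=0 char='p'
After 4 (w): row=0 col=6 char='n'
After 5 (w): row=1 col=1 char='c'
After 6 (w): row=1 col=6 char='b'
After 7 (gg): row=0 col=0 char='p'
After 8 (k): row=0 col=0 char='p'
After 9 (w): row=0 col=6 char='n'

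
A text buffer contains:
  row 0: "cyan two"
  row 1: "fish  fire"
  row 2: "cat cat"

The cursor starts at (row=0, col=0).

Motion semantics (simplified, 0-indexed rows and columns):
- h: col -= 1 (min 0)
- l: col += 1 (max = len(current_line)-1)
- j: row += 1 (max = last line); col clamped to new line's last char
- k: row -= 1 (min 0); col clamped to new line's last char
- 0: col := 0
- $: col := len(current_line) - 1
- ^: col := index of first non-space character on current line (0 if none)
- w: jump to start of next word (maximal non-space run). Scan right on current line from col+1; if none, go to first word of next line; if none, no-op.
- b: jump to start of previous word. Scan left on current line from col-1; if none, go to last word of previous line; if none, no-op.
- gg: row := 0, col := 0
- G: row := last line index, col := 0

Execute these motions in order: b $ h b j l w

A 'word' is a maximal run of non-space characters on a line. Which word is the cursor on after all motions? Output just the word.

After 1 (b): row=0 col=0 char='c'
After 2 ($): row=0 col=7 char='o'
After 3 (h): row=0 col=6 char='w'
After 4 (b): row=0 col=5 char='t'
After 5 (j): row=1 col=5 char='_'
After 6 (l): row=1 col=6 char='f'
After 7 (w): row=2 col=0 char='c'

Answer: cat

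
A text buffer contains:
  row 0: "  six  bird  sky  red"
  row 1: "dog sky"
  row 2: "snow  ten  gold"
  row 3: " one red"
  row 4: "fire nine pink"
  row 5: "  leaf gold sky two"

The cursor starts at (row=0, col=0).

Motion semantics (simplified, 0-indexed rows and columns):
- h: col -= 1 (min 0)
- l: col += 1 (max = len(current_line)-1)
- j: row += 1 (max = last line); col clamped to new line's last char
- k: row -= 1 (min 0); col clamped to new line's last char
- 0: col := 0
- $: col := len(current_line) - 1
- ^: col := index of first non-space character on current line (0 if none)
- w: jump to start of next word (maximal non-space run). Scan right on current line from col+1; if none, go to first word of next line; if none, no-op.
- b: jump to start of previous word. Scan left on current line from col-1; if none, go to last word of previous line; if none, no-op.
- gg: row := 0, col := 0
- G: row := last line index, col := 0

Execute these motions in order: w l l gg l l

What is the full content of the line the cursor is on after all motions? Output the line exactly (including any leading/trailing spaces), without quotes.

After 1 (w): row=0 col=2 char='s'
After 2 (l): row=0 col=3 char='i'
After 3 (l): row=0 col=4 char='x'
After 4 (gg): row=0 col=0 char='_'
After 5 (l): row=0 col=1 char='_'
After 6 (l): row=0 col=2 char='s'

Answer:   six  bird  sky  red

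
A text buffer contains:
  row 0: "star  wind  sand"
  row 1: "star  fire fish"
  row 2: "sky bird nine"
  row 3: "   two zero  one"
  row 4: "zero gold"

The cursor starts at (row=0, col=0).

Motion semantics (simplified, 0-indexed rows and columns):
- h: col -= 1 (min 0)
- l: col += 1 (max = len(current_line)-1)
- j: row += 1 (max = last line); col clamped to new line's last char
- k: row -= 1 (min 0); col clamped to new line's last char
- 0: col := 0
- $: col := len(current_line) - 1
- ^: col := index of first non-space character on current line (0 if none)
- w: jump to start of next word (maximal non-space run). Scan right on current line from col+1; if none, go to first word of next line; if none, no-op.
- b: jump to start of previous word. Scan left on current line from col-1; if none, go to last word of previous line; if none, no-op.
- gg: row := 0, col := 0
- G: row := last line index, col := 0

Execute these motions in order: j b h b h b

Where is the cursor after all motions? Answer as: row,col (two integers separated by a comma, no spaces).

After 1 (j): row=1 col=0 char='s'
After 2 (b): row=0 col=12 char='s'
After 3 (h): row=0 col=11 char='_'
After 4 (b): row=0 col=6 char='w'
After 5 (h): row=0 col=5 char='_'
After 6 (b): row=0 col=0 char='s'

Answer: 0,0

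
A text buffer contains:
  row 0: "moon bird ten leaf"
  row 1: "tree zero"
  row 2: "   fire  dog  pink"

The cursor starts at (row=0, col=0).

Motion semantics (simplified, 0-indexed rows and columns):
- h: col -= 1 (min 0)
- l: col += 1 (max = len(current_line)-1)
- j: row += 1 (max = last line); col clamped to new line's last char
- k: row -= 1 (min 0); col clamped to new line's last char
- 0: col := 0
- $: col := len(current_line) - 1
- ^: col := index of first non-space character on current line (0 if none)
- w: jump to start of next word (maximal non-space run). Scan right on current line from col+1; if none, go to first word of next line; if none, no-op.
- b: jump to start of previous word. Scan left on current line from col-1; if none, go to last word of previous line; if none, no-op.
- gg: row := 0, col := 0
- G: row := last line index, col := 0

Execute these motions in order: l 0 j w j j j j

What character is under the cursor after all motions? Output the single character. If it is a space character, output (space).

Answer: r

Derivation:
After 1 (l): row=0 col=1 char='o'
After 2 (0): row=0 col=0 char='m'
After 3 (j): row=1 col=0 char='t'
After 4 (w): row=1 col=5 char='z'
After 5 (j): row=2 col=5 char='r'
After 6 (j): row=2 col=5 char='r'
After 7 (j): row=2 col=5 char='r'
After 8 (j): row=2 col=5 char='r'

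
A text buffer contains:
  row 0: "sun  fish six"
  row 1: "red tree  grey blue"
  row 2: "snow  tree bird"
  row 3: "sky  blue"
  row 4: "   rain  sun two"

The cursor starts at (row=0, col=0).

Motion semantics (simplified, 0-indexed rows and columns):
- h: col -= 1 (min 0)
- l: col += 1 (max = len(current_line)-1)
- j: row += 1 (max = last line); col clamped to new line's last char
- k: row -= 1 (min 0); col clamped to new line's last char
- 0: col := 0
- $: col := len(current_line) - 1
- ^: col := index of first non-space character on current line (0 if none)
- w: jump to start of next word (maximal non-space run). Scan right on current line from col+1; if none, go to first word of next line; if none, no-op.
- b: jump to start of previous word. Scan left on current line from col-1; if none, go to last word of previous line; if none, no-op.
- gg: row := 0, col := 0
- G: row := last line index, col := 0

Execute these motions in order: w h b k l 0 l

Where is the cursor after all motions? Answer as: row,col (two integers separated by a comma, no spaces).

Answer: 0,1

Derivation:
After 1 (w): row=0 col=5 char='f'
After 2 (h): row=0 col=4 char='_'
After 3 (b): row=0 col=0 char='s'
After 4 (k): row=0 col=0 char='s'
After 5 (l): row=0 col=1 char='u'
After 6 (0): row=0 col=0 char='s'
After 7 (l): row=0 col=1 char='u'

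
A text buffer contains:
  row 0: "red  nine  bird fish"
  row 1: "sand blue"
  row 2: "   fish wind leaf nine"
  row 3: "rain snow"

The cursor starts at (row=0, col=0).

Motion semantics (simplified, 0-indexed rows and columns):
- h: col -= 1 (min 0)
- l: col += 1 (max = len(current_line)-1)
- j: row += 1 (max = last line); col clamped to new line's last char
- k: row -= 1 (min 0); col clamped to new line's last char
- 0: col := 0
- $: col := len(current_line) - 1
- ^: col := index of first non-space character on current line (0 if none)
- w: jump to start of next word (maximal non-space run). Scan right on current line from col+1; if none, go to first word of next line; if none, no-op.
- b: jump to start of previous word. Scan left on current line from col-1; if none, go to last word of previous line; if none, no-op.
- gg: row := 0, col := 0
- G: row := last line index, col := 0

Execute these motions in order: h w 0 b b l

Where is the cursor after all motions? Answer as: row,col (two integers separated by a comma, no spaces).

Answer: 0,1

Derivation:
After 1 (h): row=0 col=0 char='r'
After 2 (w): row=0 col=5 char='n'
After 3 (0): row=0 col=0 char='r'
After 4 (b): row=0 col=0 char='r'
After 5 (b): row=0 col=0 char='r'
After 6 (l): row=0 col=1 char='e'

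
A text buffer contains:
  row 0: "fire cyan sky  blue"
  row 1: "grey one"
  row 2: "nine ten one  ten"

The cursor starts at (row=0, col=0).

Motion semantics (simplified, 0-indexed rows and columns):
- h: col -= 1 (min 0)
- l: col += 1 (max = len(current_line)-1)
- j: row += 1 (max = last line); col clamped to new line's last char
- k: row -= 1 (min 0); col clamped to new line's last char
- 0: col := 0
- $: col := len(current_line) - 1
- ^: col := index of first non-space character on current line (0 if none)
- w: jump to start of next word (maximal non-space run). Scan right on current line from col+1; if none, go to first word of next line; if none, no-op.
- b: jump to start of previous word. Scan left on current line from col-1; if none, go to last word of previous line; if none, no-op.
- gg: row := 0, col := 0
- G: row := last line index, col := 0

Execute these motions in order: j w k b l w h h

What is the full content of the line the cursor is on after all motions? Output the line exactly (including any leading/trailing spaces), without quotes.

Answer: fire cyan sky  blue

Derivation:
After 1 (j): row=1 col=0 char='g'
After 2 (w): row=1 col=5 char='o'
After 3 (k): row=0 col=5 char='c'
After 4 (b): row=0 col=0 char='f'
After 5 (l): row=0 col=1 char='i'
After 6 (w): row=0 col=5 char='c'
After 7 (h): row=0 col=4 char='_'
After 8 (h): row=0 col=3 char='e'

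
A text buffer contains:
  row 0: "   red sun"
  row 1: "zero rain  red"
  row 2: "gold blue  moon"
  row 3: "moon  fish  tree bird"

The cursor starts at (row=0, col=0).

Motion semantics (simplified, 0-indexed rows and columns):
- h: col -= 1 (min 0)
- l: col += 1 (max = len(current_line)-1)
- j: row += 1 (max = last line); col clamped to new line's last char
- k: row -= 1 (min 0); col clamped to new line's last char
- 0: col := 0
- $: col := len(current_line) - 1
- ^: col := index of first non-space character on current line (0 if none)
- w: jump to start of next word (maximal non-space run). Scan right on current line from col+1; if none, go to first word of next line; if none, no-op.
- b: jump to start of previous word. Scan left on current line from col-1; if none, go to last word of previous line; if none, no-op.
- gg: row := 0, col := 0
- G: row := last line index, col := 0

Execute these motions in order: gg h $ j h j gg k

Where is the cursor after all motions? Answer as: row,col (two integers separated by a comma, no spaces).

After 1 (gg): row=0 col=0 char='_'
After 2 (h): row=0 col=0 char='_'
After 3 ($): row=0 col=9 char='n'
After 4 (j): row=1 col=9 char='_'
After 5 (h): row=1 col=8 char='n'
After 6 (j): row=2 col=8 char='e'
After 7 (gg): row=0 col=0 char='_'
After 8 (k): row=0 col=0 char='_'

Answer: 0,0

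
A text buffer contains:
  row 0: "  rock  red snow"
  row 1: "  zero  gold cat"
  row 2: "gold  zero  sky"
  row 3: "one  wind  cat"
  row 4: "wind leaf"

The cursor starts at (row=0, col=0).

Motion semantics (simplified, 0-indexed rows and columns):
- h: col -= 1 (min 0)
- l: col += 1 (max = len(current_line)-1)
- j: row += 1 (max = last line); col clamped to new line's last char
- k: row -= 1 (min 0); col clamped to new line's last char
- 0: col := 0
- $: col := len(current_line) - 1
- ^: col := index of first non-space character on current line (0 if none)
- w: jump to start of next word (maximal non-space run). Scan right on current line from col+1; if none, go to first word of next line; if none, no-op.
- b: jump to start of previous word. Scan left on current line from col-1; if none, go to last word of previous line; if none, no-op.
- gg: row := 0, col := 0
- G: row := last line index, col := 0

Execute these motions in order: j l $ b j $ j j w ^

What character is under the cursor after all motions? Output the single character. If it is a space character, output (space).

Answer: w

Derivation:
After 1 (j): row=1 col=0 char='_'
After 2 (l): row=1 col=1 char='_'
After 3 ($): row=1 col=15 char='t'
After 4 (b): row=1 col=13 char='c'
After 5 (j): row=2 col=13 char='k'
After 6 ($): row=2 col=14 char='y'
After 7 (j): row=3 col=13 char='t'
After 8 (j): row=4 col=8 char='f'
After 9 (w): row=4 col=8 char='f'
After 10 (^): row=4 col=0 char='w'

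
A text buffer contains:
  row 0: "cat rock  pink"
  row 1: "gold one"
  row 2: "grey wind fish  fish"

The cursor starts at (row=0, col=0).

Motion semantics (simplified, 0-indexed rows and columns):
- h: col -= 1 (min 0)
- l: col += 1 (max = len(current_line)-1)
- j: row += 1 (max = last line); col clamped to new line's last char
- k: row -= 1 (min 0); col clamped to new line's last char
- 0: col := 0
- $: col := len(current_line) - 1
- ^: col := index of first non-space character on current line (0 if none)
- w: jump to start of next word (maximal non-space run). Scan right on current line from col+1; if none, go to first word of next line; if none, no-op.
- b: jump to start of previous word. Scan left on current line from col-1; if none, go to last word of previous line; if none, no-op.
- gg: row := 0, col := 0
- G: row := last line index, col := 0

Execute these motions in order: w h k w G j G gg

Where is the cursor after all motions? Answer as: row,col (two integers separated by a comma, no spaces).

Answer: 0,0

Derivation:
After 1 (w): row=0 col=4 char='r'
After 2 (h): row=0 col=3 char='_'
After 3 (k): row=0 col=3 char='_'
After 4 (w): row=0 col=4 char='r'
After 5 (G): row=2 col=0 char='g'
After 6 (j): row=2 col=0 char='g'
After 7 (G): row=2 col=0 char='g'
After 8 (gg): row=0 col=0 char='c'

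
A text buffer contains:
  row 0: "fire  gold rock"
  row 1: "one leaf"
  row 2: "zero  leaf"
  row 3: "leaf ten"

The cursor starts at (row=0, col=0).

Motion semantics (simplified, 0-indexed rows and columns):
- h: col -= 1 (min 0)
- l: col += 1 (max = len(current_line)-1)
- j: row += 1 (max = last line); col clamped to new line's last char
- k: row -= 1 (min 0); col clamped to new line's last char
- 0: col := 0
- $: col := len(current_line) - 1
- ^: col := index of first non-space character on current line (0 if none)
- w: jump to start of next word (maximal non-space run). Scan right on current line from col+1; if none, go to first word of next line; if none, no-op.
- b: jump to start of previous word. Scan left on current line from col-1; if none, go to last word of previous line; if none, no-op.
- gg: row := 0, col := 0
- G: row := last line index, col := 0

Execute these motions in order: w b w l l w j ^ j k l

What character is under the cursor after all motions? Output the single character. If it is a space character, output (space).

Answer: n

Derivation:
After 1 (w): row=0 col=6 char='g'
After 2 (b): row=0 col=0 char='f'
After 3 (w): row=0 col=6 char='g'
After 4 (l): row=0 col=7 char='o'
After 5 (l): row=0 col=8 char='l'
After 6 (w): row=0 col=11 char='r'
After 7 (j): row=1 col=7 char='f'
After 8 (^): row=1 col=0 char='o'
After 9 (j): row=2 col=0 char='z'
After 10 (k): row=1 col=0 char='o'
After 11 (l): row=1 col=1 char='n'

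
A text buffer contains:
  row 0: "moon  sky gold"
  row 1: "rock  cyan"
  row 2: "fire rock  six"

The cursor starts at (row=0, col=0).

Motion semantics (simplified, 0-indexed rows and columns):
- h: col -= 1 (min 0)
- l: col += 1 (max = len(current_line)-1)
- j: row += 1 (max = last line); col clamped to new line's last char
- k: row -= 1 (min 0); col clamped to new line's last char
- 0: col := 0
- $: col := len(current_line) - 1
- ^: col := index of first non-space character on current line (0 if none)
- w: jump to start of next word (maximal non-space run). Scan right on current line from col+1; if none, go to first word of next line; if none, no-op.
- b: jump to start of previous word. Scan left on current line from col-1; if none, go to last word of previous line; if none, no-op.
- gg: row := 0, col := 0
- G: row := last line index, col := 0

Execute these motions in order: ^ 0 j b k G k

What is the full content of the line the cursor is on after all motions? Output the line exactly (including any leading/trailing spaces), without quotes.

After 1 (^): row=0 col=0 char='m'
After 2 (0): row=0 col=0 char='m'
After 3 (j): row=1 col=0 char='r'
After 4 (b): row=0 col=10 char='g'
After 5 (k): row=0 col=10 char='g'
After 6 (G): row=2 col=0 char='f'
After 7 (k): row=1 col=0 char='r'

Answer: rock  cyan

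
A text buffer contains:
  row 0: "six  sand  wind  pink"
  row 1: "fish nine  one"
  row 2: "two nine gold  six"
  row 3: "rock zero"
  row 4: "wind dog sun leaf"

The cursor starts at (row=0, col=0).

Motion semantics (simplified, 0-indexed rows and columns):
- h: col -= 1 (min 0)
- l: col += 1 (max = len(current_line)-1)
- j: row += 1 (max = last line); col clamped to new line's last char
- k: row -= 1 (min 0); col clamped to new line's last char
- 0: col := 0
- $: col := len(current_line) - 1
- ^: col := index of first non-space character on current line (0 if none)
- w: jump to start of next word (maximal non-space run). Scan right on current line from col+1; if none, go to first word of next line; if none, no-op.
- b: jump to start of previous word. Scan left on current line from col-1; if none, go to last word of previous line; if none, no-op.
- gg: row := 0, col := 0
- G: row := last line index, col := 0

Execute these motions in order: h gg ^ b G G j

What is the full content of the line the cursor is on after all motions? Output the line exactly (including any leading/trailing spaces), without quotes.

After 1 (h): row=0 col=0 char='s'
After 2 (gg): row=0 col=0 char='s'
After 3 (^): row=0 col=0 char='s'
After 4 (b): row=0 col=0 char='s'
After 5 (G): row=4 col=0 char='w'
After 6 (G): row=4 col=0 char='w'
After 7 (j): row=4 col=0 char='w'

Answer: wind dog sun leaf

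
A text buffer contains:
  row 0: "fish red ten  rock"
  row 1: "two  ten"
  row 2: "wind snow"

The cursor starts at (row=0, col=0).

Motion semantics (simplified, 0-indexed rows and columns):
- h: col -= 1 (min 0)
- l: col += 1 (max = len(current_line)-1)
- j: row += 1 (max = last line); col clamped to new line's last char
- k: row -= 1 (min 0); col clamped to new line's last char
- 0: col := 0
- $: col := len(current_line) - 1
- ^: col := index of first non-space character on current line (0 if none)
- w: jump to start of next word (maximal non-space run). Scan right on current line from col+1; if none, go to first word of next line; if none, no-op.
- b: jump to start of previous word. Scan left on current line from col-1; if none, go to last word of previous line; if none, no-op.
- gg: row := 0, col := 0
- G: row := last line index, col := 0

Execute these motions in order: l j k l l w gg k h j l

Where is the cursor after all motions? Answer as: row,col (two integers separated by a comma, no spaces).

After 1 (l): row=0 col=1 char='i'
After 2 (j): row=1 col=1 char='w'
After 3 (k): row=0 col=1 char='i'
After 4 (l): row=0 col=2 char='s'
After 5 (l): row=0 col=3 char='h'
After 6 (w): row=0 col=5 char='r'
After 7 (gg): row=0 col=0 char='f'
After 8 (k): row=0 col=0 char='f'
After 9 (h): row=0 col=0 char='f'
After 10 (j): row=1 col=0 char='t'
After 11 (l): row=1 col=1 char='w'

Answer: 1,1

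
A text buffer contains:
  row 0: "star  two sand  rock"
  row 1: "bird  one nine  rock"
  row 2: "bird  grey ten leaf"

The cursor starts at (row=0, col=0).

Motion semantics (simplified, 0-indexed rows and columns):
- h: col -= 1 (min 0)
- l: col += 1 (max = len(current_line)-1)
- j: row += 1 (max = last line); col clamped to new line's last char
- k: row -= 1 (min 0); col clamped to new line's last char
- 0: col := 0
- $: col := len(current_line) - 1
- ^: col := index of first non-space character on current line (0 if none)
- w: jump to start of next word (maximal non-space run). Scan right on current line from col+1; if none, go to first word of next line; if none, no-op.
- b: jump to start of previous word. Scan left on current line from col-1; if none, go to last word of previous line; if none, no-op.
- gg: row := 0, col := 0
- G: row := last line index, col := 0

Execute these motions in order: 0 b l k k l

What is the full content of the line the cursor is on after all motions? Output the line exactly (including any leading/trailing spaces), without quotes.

After 1 (0): row=0 col=0 char='s'
After 2 (b): row=0 col=0 char='s'
After 3 (l): row=0 col=1 char='t'
After 4 (k): row=0 col=1 char='t'
After 5 (k): row=0 col=1 char='t'
After 6 (l): row=0 col=2 char='a'

Answer: star  two sand  rock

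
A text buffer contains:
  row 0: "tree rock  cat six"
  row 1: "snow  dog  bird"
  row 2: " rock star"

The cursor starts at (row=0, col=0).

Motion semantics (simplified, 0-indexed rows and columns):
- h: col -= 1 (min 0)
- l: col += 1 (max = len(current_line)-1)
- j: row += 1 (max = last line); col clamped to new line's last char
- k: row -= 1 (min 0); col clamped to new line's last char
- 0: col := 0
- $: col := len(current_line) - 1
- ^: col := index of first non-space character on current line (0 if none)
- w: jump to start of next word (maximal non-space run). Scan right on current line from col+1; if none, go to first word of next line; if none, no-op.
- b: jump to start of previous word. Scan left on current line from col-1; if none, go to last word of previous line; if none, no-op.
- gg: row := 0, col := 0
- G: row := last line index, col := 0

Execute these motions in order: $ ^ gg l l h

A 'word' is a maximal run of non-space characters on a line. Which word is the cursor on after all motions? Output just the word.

Answer: tree

Derivation:
After 1 ($): row=0 col=17 char='x'
After 2 (^): row=0 col=0 char='t'
After 3 (gg): row=0 col=0 char='t'
After 4 (l): row=0 col=1 char='r'
After 5 (l): row=0 col=2 char='e'
After 6 (h): row=0 col=1 char='r'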